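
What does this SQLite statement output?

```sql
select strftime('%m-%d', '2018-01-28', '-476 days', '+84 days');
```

First apply '-476 days', '+84 days': 2018-01-28 → 2017-01-01.
`%m-%d` extracts the month-day: 01-01.

01-01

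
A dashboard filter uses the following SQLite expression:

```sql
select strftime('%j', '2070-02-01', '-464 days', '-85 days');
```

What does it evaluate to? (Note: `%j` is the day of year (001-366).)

214

First apply '-464 days', '-85 days': 2070-02-01 → 2068-08-01.
Day-of-year for 2068-08-01: days since 2068-01-01 inclusive = 214, zero-padded to 214.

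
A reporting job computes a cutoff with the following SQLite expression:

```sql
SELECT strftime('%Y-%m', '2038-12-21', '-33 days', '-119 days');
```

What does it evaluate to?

2038-07

First apply '-33 days', '-119 days': 2038-12-21 → 2038-07-22.
`%Y-%m` extracts the year-month: 2038-07.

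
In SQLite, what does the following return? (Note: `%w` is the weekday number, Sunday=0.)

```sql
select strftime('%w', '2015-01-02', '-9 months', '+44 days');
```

First apply '-9 months', '+44 days': 2015-01-02 → 2014-05-16.
2014-05-16 is a Friday; with Sunday=0 that is 5.

5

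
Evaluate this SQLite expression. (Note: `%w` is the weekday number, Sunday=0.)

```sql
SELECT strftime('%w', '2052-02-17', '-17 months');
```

First apply '-17 months': 2052-02-17 → 2050-09-17.
2050-09-17 is a Saturday; with Sunday=0 that is 6.

6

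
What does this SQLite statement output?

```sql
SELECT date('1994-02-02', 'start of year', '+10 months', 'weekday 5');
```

1994-11-04

`start of year` rewinds 1994-02-02 to 1994-01-01.
Adding +10 months to 1994-01-01 gives 1994-11-01.
`weekday 5` advances to the next Friday; 1994-11-01 is a Tuesday, so it moves forward to 1994-11-04.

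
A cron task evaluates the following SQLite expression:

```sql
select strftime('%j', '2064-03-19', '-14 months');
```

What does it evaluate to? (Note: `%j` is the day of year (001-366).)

019

First apply '-14 months': 2064-03-19 → 2063-01-19.
Day-of-year for 2063-01-19: days since 2063-01-01 inclusive = 19, zero-padded to 019.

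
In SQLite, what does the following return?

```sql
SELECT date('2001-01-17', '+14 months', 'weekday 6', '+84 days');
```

2002-06-15

Adding +14 months to 2001-01-17 gives 2002-03-17.
`weekday 6` advances to the next Saturday; 2002-03-17 is a Sunday, so it moves forward to 2002-03-23.
Applying '+84 days' to 2002-03-23: counting 84 days forward gives 2002-06-15.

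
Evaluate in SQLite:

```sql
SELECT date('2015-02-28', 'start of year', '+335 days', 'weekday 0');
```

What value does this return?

2015-12-06

`start of year` rewinds 2015-02-28 to 2015-01-01.
Applying '+335 days' to 2015-01-01: counting 335 days forward gives 2015-12-02.
`weekday 0` advances to the next Sunday; 2015-12-02 is a Wednesday, so it moves forward to 2015-12-06.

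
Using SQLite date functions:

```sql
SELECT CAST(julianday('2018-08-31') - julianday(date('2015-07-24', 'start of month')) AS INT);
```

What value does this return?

1157

`start of month` rewinds 2015-07-24 to 2015-07-01.
30 days remain in July 2015 after the 1st (31 − 1).
Full months from August 2015 through July 2018 contribute their day counts.
Then 31 days into August 2018.
Total: 30 + 31 + 30 + 31 + 30 + 31 + 31 + 29 + 31 + 30 + 31 + 30 + 31 + 31 + 30 + 31 + 30 + 31 + 31 + 28 + 31 + 30 + 31 + 30 + 31 + 31 + 30 + 31 + 30 + 31 + 31 + 28 + 31 + 30 + 31 + 30 + 31 + 31 = 1157.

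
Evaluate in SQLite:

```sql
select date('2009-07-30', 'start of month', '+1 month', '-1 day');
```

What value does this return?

2009-07-31

`start of month` rewinds 2009-07-30 to 2009-07-01.
Adding +1 month to 2009-07-01 gives 2009-08-01.
Going back 1 day from 2009-08-01 reaches 2009-07-31 (last day of July, 31 days).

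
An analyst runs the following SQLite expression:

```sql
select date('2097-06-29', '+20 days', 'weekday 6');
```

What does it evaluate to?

June 2097 has 30 days; 1 remain after the 29th, so 2 days reach 2097-07-01.
Advancing 18 more days within July lands on 2097-07-19.
`weekday 6` advances to the next Saturday; 2097-07-19 is a Friday, so it moves forward to 2097-07-20.

2097-07-20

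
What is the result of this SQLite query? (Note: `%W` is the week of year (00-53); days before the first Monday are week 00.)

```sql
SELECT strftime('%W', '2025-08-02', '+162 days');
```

01

First apply '+162 days': 2025-08-02 → 2026-01-11.
2026-01-11 is a Sunday. SQLite's %W counts Mondays since the year started; the result is 01.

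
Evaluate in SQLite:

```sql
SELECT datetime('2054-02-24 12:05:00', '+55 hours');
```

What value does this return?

2054-02-26 19:05:00

+55 hours from 2054-02-24 12:05:00 is 2054-02-26 19:05:00 (crosses midnight).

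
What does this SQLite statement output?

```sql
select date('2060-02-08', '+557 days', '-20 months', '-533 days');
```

Applying '+557 days' to 2060-02-08: counting 557 days forward gives 2061-08-18.
Adding -20 months to 2061-08-18 gives 2059-12-18.
Applying '-533 days' to 2059-12-18: counting 533 days back gives 2058-07-03.

2058-07-03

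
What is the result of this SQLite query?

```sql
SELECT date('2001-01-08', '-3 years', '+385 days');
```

1999-01-28

Adding -3 years to 2001-01-08 gives 1998-01-08.
Applying '+385 days' to 1998-01-08: counting 385 days forward gives 1999-01-28.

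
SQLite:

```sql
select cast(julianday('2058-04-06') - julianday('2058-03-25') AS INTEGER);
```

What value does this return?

6 days remain in March 2058 after the 25th (31 − 25).
Then 6 days into April 2058.
Total: 6 + 6 = 12.

12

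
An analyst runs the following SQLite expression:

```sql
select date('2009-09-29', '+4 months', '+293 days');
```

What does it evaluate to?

2010-11-18

Adding +4 months to 2009-09-29 gives 2010-01-29.
Applying '+293 days' to 2010-01-29: counting 293 days forward gives 2010-11-18.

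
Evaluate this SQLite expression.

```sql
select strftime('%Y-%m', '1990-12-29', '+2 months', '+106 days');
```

1991-06

First apply '+2 months', '+106 days': 1990-12-29 → 1991-06-15.
`%Y-%m` extracts the year-month: 1991-06.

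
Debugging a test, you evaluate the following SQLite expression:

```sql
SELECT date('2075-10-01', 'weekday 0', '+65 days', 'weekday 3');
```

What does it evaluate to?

`weekday 0` advances to the next Sunday; 2075-10-01 is a Tuesday, so it moves forward to 2075-10-06.
Applying '+65 days' to 2075-10-06: counting 65 days forward gives 2075-12-10.
`weekday 3` advances to the next Wednesday; 2075-12-10 is a Tuesday, so it moves forward to 2075-12-11.

2075-12-11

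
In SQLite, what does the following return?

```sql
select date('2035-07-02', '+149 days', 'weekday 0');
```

Applying '+149 days' to 2035-07-02: counting 149 days forward gives 2035-11-28.
`weekday 0` advances to the next Sunday; 2035-11-28 is a Wednesday, so it moves forward to 2035-12-02.

2035-12-02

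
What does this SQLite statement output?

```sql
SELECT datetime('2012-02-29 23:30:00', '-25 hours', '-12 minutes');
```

-25 hours from 2012-02-29 23:30:00 is 2012-02-28 22:30:00 (crosses midnight).
-12 minutes from 2012-02-28 22:30:00 is 2012-02-28 22:18:00.

2012-02-28 22:18:00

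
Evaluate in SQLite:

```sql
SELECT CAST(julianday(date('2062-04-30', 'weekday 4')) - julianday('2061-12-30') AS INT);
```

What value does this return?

`weekday 4` advances to the next Thursday; 2062-04-30 is a Sunday, so it moves forward to 2062-05-04.
1 day remains in December 2061 after the 30th (31 − 30).
January 2062: 31 days.
February 2062: 28 days.
March 2062: 31 days.
April 2062: 30 days.
Then 4 days into May 2062.
Total: 1 + 31 + 28 + 31 + 30 + 4 = 125.

125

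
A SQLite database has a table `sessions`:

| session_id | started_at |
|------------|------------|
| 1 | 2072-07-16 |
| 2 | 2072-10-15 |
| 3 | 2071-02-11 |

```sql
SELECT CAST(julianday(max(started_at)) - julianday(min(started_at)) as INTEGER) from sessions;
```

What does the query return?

612

MIN = 2071-02-11, MAX = 2072-10-15.
17 days remain in February 2071 after the 11th (28 − 11).
Full months from March 2071 through September 2072 contribute their day counts.
Then 15 days into October 2072.
Total: 17 + 31 + 30 + 31 + 30 + 31 + 31 + 30 + 31 + 30 + 31 + 31 + 29 + 31 + 30 + 31 + 30 + 31 + 31 + 30 + 15 = 612.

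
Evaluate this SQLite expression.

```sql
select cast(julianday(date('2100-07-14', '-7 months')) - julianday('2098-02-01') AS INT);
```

Adding -7 months to 2100-07-14 gives 2099-12-14.
27 days remain in February 2098 after the 1st (28 − 1).
Full months from March 2098 through November 2099 contribute their day counts.
Then 14 days into December 2099.
Total: 27 + 31 + 30 + 31 + 30 + 31 + 31 + 30 + 31 + 30 + 31 + 31 + 28 + 31 + 30 + 31 + 30 + 31 + 31 + 30 + 31 + 30 + 14 = 681.

681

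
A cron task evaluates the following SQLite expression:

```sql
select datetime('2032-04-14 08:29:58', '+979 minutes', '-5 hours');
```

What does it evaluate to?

2032-04-14 19:48:58

979 minutes = 16h 19m; +979 minutes from 2032-04-14 08:29:58 is 2032-04-15 00:48:58 (crosses midnight).
-5 hours from 2032-04-15 00:48:58 is 2032-04-14 19:48:58 (crosses midnight).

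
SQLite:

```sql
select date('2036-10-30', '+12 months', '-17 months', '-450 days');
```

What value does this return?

Adding +12 months to 2036-10-30 gives 2037-10-30.
Adding -17 months to 2037-10-30 gives 2036-05-30.
Applying '-450 days' to 2036-05-30: counting 450 days back gives 2035-03-07.

2035-03-07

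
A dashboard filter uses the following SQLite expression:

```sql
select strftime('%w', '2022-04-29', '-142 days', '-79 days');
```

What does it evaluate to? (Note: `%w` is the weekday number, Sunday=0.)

1

First apply '-142 days', '-79 days': 2022-04-29 → 2021-09-20.
2021-09-20 is a Monday; with Sunday=0 that is 1.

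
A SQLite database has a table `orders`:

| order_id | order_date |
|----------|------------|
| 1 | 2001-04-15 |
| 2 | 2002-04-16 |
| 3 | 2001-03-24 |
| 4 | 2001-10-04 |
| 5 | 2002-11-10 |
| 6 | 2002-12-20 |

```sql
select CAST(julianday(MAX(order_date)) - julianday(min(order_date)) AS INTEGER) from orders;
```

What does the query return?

MIN = 2001-03-24, MAX = 2002-12-20.
7 days remain in March 2001 after the 24th (31 − 24).
Full months from April 2001 through November 2002 contribute their day counts.
Then 20 days into December 2002.
Total: 7 + 30 + 31 + 30 + 31 + 31 + 30 + 31 + 30 + 31 + 31 + 28 + 31 + 30 + 31 + 30 + 31 + 31 + 30 + 31 + 30 + 20 = 636.

636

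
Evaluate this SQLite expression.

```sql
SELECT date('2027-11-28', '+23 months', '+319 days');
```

Adding +23 months to 2027-11-28 gives 2029-10-28.
Applying '+319 days' to 2029-10-28: counting 319 days forward gives 2030-09-12.

2030-09-12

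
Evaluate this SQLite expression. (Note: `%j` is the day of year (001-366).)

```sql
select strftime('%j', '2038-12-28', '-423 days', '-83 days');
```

221

First apply '-423 days', '-83 days': 2038-12-28 → 2037-08-09.
Day-of-year for 2037-08-09: days since 2037-01-01 inclusive = 221, zero-padded to 221.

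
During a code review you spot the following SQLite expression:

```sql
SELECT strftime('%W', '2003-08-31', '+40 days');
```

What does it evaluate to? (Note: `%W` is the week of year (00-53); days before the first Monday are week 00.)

40

First apply '+40 days': 2003-08-31 → 2003-10-10.
2003-10-10 is a Friday. SQLite's %W counts Mondays since the year started; the result is 40.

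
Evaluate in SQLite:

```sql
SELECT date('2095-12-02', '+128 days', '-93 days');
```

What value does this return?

2096-01-06

Applying '+128 days' to 2095-12-02: counting 128 days forward gives 2096-04-08.
Applying '-93 days' to 2096-04-08: counting 93 days back gives 2096-01-06.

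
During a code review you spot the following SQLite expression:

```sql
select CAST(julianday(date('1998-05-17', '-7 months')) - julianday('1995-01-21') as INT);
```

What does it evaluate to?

1000

Adding -7 months to 1998-05-17 gives 1997-10-17.
10 days remain in January 1995 after the 21st (31 − 21).
Full months from February 1995 through September 1997 contribute their day counts.
Then 17 days into October 1997.
Total: 10 + 28 + 31 + 30 + 31 + 30 + 31 + 31 + 30 + 31 + 30 + 31 + 31 + 29 + 31 + 30 + 31 + 30 + 31 + 31 + 30 + 31 + 30 + 31 + 31 + 28 + 31 + 30 + 31 + 30 + 31 + 31 + 30 + 17 = 1000.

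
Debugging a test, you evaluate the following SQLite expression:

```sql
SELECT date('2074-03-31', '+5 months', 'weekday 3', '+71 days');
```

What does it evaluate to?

2074-11-15

Adding +5 months to 2074-03-31 gives 2074-08-31.
`weekday 3` advances to the next Wednesday; 2074-08-31 is a Friday, so it moves forward to 2074-09-05.
Applying '+71 days' to 2074-09-05: counting 71 days forward gives 2074-11-15.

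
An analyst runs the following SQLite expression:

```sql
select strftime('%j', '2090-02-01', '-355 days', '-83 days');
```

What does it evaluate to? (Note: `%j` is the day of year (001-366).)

First apply '-355 days', '-83 days': 2090-02-01 → 2088-11-20.
Day-of-year for 2088-11-20: days since 2088-01-01 inclusive = 325, zero-padded to 325.

325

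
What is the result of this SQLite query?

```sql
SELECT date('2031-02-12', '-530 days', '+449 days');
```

2030-11-23

Applying '-530 days' to 2031-02-12: counting 530 days back gives 2029-08-31.
Applying '+449 days' to 2029-08-31: counting 449 days forward gives 2030-11-23.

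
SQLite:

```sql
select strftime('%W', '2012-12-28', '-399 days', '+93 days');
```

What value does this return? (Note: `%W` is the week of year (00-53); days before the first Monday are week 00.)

First apply '-399 days', '+93 days': 2012-12-28 → 2012-02-26.
2012-02-26 is a Sunday. SQLite's %W counts Mondays since the year started; the result is 08.

08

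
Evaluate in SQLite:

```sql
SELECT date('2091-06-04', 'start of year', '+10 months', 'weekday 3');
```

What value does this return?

2091-11-07

`start of year` rewinds 2091-06-04 to 2091-01-01.
Adding +10 months to 2091-01-01 gives 2091-11-01.
`weekday 3` advances to the next Wednesday; 2091-11-01 is a Thursday, so it moves forward to 2091-11-07.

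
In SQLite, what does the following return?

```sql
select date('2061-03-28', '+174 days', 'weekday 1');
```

2061-09-19

Applying '+174 days' to 2061-03-28: counting 174 days forward gives 2061-09-18.
`weekday 1` advances to the next Monday; 2061-09-18 is a Sunday, so it moves forward to 2061-09-19.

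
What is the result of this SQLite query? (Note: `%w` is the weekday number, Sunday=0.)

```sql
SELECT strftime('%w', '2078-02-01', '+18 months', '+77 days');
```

First apply '+18 months', '+77 days': 2078-02-01 → 2079-10-17.
2079-10-17 is a Tuesday; with Sunday=0 that is 2.

2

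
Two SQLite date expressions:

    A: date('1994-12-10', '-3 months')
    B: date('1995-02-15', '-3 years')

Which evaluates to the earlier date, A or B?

A = 1994-09-10.
B = 1992-02-15.
B is earlier.

B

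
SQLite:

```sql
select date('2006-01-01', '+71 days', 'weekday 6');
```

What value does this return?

Applying '+71 days' to 2006-01-01: counting 71 days forward gives 2006-03-13.
`weekday 6` advances to the next Saturday; 2006-03-13 is a Monday, so it moves forward to 2006-03-18.

2006-03-18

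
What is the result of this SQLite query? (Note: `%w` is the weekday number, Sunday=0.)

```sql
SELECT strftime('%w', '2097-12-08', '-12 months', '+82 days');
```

First apply '-12 months', '+82 days': 2097-12-08 → 2097-02-28.
2097-02-28 is a Thursday; with Sunday=0 that is 4.

4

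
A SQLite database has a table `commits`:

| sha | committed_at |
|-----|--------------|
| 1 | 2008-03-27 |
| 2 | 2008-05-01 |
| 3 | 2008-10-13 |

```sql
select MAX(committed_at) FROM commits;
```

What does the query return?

MAX over {2008-03-27, 2008-05-01, 2008-10-13}.

2008-10-13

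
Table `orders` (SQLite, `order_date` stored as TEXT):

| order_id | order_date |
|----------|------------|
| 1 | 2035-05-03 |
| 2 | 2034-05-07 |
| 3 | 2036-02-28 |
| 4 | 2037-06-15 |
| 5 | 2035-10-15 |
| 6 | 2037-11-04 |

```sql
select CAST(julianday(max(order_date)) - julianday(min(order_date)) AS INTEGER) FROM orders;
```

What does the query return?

MIN = 2034-05-07, MAX = 2037-11-04.
24 days remain in May 2034 after the 7th (31 − 7).
Full months from June 2034 through October 2037 contribute their day counts.
Then 4 days into November 2037.
Total: 24 + 30 + 31 + 31 + 30 + 31 + 30 + 31 + 31 + 28 + 31 + 30 + 31 + 30 + 31 + 31 + 30 + 31 + 30 + 31 + 31 + 29 + 31 + 30 + 31 + 30 + 31 + 31 + 30 + 31 + 30 + 31 + 31 + 28 + 31 + 30 + 31 + 30 + 31 + 31 + 30 + 31 + 4 = 1277.

1277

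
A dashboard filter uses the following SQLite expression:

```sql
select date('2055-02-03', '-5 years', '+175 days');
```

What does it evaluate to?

Adding -5 years to 2055-02-03 gives 2050-02-03.
Applying '+175 days' to 2050-02-03: counting 175 days forward gives 2050-07-28.

2050-07-28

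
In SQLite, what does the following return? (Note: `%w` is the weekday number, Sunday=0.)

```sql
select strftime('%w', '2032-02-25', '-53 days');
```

First apply '-53 days': 2032-02-25 → 2032-01-03.
2032-01-03 is a Saturday; with Sunday=0 that is 6.

6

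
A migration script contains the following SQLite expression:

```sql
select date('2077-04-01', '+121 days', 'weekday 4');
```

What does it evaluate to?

2077-08-05

Applying '+121 days' to 2077-04-01: counting 121 days forward gives 2077-07-31.
`weekday 4` advances to the next Thursday; 2077-07-31 is a Saturday, so it moves forward to 2077-08-05.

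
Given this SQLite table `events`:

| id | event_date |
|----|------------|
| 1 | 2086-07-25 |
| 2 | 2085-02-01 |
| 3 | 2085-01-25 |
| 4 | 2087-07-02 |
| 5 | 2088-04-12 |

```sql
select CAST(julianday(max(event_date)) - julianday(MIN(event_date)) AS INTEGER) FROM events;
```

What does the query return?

MIN = 2085-01-25, MAX = 2088-04-12.
6 days remain in January 2085 after the 25th (31 − 25).
Full months from February 2085 through March 2088 contribute their day counts.
Then 12 days into April 2088.
Total: 6 + 28 + 31 + 30 + 31 + 30 + 31 + 31 + 30 + 31 + 30 + 31 + 31 + 28 + 31 + 30 + 31 + 30 + 31 + 31 + 30 + 31 + 30 + 31 + 31 + 28 + 31 + 30 + 31 + 30 + 31 + 31 + 30 + 31 + 30 + 31 + 31 + 29 + 31 + 12 = 1173.

1173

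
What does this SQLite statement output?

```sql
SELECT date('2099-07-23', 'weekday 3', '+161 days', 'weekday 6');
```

2100-01-09

`weekday 3` advances to the next Wednesday; 2099-07-23 is a Thursday, so it moves forward to 2099-07-29.
Applying '+161 days' to 2099-07-29: counting 161 days forward gives 2100-01-06.
`weekday 6` advances to the next Saturday; 2100-01-06 is a Wednesday, so it moves forward to 2100-01-09.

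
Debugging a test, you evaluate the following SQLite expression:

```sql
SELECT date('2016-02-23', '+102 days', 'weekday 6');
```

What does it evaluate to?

Applying '+102 days' to 2016-02-23: counting 102 days forward gives 2016-06-04.
`weekday 6` advances to the next Saturday; 2016-06-04 is already a Saturday, so it stays at 2016-06-04.

2016-06-04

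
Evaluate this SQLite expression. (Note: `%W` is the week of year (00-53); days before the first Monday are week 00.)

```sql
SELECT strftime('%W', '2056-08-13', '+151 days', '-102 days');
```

39

First apply '+151 days', '-102 days': 2056-08-13 → 2056-10-01.
2056-10-01 is a Sunday. SQLite's %W counts Mondays since the year started; the result is 39.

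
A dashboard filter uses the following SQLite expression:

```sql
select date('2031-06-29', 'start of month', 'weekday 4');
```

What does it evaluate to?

2031-06-05

`start of month` rewinds 2031-06-29 to 2031-06-01.
`weekday 4` advances to the next Thursday; 2031-06-01 is a Sunday, so it moves forward to 2031-06-05.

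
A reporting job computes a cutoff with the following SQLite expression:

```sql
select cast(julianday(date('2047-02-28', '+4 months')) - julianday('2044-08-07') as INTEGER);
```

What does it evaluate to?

Adding +4 months to 2047-02-28 gives 2047-06-28.
24 days remain in August 2044 after the 7th (31 − 7).
Full months from September 2044 through May 2047 contribute their day counts.
Then 28 days into June 2047.
Total: 24 + 30 + 31 + 30 + 31 + 31 + 28 + 31 + 30 + 31 + 30 + 31 + 31 + 30 + 31 + 30 + 31 + 31 + 28 + 31 + 30 + 31 + 30 + 31 + 31 + 30 + 31 + 30 + 31 + 31 + 28 + 31 + 30 + 31 + 28 = 1055.

1055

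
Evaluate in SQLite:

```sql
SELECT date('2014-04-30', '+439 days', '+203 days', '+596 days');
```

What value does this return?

Applying '+439 days' to 2014-04-30: counting 439 days forward gives 2015-07-13.
Applying '+203 days' to 2015-07-13: counting 203 days forward gives 2016-02-01.
Applying '+596 days' to 2016-02-01: counting 596 days forward gives 2017-09-19.

2017-09-19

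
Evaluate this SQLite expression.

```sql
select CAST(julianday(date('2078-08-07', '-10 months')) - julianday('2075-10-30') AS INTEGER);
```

708

Adding -10 months to 2078-08-07 gives 2077-10-07.
1 day remains in October 2075 after the 30th (31 − 30).
Full months from November 2075 through September 2077 contribute their day counts.
Then 7 days into October 2077.
Total: 1 + 30 + 31 + 31 + 29 + 31 + 30 + 31 + 30 + 31 + 31 + 30 + 31 + 30 + 31 + 31 + 28 + 31 + 30 + 31 + 30 + 31 + 31 + 30 + 7 = 708.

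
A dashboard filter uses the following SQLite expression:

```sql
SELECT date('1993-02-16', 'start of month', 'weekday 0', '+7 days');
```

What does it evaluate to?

1993-02-14

`start of month` rewinds 1993-02-16 to 1993-02-01.
`weekday 0` advances to the next Sunday; 1993-02-01 is a Monday, so it moves forward to 1993-02-07.
Advancing 7 more days within February lands on 1993-02-14.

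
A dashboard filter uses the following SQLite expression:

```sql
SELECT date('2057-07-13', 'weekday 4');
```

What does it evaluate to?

2057-07-19

`weekday 4` advances to the next Thursday; 2057-07-13 is a Friday, so it moves forward to 2057-07-19.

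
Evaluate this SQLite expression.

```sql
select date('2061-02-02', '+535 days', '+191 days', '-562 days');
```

2061-07-16

Applying '+535 days' to 2061-02-02: counting 535 days forward gives 2062-07-22.
Applying '+191 days' to 2062-07-22: counting 191 days forward gives 2063-01-29.
Applying '-562 days' to 2063-01-29: counting 562 days back gives 2061-07-16.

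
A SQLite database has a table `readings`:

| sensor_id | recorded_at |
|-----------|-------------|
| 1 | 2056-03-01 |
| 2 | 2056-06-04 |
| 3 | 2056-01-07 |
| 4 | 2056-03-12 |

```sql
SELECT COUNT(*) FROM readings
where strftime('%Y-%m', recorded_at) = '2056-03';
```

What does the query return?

2

Rows with year-month 2056-03: 2056-03-01, 2056-03-12 → 2.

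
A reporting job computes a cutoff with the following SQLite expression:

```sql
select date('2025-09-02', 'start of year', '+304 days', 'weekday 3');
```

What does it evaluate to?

`start of year` rewinds 2025-09-02 to 2025-01-01.
Applying '+304 days' to 2025-01-01: counting 304 days forward gives 2025-11-01.
`weekday 3` advances to the next Wednesday; 2025-11-01 is a Saturday, so it moves forward to 2025-11-05.

2025-11-05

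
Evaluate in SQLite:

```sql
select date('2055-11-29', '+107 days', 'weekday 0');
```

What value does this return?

Applying '+107 days' to 2055-11-29: counting 107 days forward gives 2056-03-15.
`weekday 0` advances to the next Sunday; 2056-03-15 is a Wednesday, so it moves forward to 2056-03-19.

2056-03-19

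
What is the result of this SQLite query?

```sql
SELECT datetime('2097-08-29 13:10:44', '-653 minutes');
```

2097-08-29 02:17:44

653 minutes = 10h 53m; -653 minutes from 2097-08-29 13:10:44 is 2097-08-29 02:17:44.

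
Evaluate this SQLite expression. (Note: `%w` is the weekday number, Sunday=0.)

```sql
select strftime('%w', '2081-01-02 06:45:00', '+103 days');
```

2

First apply '+103 days': 2081-01-02 06:45:00 → 2081-04-15 06:45:00.
2081-04-15 is a Tuesday; with Sunday=0 that is 2.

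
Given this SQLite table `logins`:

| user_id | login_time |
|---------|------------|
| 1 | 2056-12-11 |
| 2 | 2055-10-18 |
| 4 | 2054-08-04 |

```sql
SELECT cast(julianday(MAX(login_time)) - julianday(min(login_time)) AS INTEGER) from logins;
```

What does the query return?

MIN = 2054-08-04, MAX = 2056-12-11.
27 days remain in August 2054 after the 4th (31 − 4).
Full months from September 2054 through November 2056 contribute their day counts.
Then 11 days into December 2056.
Total: 27 + 30 + 31 + 30 + 31 + 31 + 28 + 31 + 30 + 31 + 30 + 31 + 31 + 30 + 31 + 30 + 31 + 31 + 29 + 31 + 30 + 31 + 30 + 31 + 31 + 30 + 31 + 30 + 11 = 860.

860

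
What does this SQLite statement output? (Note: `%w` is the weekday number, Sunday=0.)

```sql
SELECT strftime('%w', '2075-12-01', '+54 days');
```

First apply '+54 days': 2075-12-01 → 2076-01-24.
2076-01-24 is a Friday; with Sunday=0 that is 5.

5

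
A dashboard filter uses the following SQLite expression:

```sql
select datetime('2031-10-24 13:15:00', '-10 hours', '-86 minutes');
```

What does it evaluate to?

-10 hours from 2031-10-24 13:15:00 is 2031-10-24 03:15:00.
86 minutes = 1h 26m; -86 minutes from 2031-10-24 03:15:00 is 2031-10-24 01:49:00.

2031-10-24 01:49:00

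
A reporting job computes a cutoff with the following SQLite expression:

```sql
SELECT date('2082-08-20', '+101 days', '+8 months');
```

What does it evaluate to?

Applying '+101 days' to 2082-08-20: counting 101 days forward gives 2082-11-29.
Adding +8 months to 2082-11-29 gives 2083-07-29.

2083-07-29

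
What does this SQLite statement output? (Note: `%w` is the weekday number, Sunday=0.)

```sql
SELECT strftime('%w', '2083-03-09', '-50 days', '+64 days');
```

2

First apply '-50 days', '+64 days': 2083-03-09 → 2083-03-23.
2083-03-23 is a Tuesday; with Sunday=0 that is 2.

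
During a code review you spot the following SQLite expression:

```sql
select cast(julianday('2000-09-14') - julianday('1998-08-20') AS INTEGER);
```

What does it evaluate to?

11 days remain in August 1998 after the 20th (31 − 20).
Full months from September 1998 through August 2000 contribute their day counts.
Then 14 days into September 2000.
Total: 11 + 30 + 31 + 30 + 31 + 31 + 28 + 31 + 30 + 31 + 30 + 31 + 31 + 30 + 31 + 30 + 31 + 31 + 29 + 31 + 30 + 31 + 30 + 31 + 31 + 14 = 756.

756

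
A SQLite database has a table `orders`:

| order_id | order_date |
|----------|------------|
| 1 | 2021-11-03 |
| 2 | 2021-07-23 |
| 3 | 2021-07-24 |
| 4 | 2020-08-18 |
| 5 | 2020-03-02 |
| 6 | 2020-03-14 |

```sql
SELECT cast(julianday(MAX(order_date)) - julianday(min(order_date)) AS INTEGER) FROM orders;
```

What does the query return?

MIN = 2020-03-02, MAX = 2021-11-03.
29 days remain in March 2020 after the 2nd (31 − 2).
Full months from April 2020 through October 2021 contribute their day counts.
Then 3 days into November 2021.
Total: 29 + 30 + 31 + 30 + 31 + 31 + 30 + 31 + 30 + 31 + 31 + 28 + 31 + 30 + 31 + 30 + 31 + 31 + 30 + 31 + 3 = 611.

611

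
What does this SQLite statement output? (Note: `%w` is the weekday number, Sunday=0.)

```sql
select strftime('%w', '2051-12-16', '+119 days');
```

First apply '+119 days': 2051-12-16 → 2052-04-13.
2052-04-13 is a Saturday; with Sunday=0 that is 6.

6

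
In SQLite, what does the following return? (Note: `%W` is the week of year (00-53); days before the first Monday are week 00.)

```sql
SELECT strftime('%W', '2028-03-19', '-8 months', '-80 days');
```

17

First apply '-8 months', '-80 days': 2028-03-19 → 2027-04-30.
2027-04-30 is a Friday. SQLite's %W counts Mondays since the year started; the result is 17.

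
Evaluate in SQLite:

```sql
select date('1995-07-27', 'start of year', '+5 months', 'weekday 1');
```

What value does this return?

`start of year` rewinds 1995-07-27 to 1995-01-01.
Adding +5 months to 1995-01-01 gives 1995-06-01.
`weekday 1` advances to the next Monday; 1995-06-01 is a Thursday, so it moves forward to 1995-06-05.

1995-06-05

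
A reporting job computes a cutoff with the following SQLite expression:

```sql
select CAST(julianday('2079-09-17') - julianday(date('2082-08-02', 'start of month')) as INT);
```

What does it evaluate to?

-1049

`start of month` rewinds 2082-08-02 to 2082-08-01.
13 days remain in September 2079 after the 17th (30 − 17).
Full months from October 2079 through July 2082 contribute their day counts.
Then 1 day into August 2082.
Total: 13 + 31 + 30 + 31 + 31 + 29 + 31 + 30 + 31 + 30 + 31 + 31 + 30 + 31 + 30 + 31 + 31 + 28 + 31 + 30 + 31 + 30 + 31 + 31 + 30 + 31 + 30 + 31 + 31 + 28 + 31 + 30 + 31 + 30 + 31 + 1 = 1049.
The subtraction is earlier − later, so the result is −1049 → -1049.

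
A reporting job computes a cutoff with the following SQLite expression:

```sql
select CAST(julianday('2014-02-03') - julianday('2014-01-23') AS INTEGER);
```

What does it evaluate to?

11

8 days remain in January 2014 after the 23rd (31 − 23).
Then 3 days into February 2014.
Total: 8 + 3 = 11.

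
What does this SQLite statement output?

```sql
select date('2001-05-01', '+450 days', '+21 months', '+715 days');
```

Applying '+450 days' to 2001-05-01: counting 450 days forward gives 2002-07-25.
Adding +21 months to 2002-07-25 gives 2004-04-25.
Applying '+715 days' to 2004-04-25: counting 715 days forward gives 2006-04-10.

2006-04-10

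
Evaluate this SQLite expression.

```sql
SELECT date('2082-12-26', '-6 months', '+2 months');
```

2082-08-26

Adding -6 months to 2082-12-26 gives 2082-06-26.
Adding +2 months to 2082-06-26 gives 2082-08-26.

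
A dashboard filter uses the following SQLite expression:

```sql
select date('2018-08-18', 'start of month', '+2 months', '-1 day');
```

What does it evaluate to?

2018-09-30

`start of month` rewinds 2018-08-18 to 2018-08-01.
Adding +2 months to 2018-08-01 gives 2018-10-01.
Going back 1 day from 2018-10-01 reaches 2018-09-30 (last day of September, 30 days).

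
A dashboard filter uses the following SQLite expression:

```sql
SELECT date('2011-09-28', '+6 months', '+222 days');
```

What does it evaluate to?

2012-11-05

Adding +6 months to 2011-09-28 gives 2012-03-28.
Applying '+222 days' to 2012-03-28: counting 222 days forward gives 2012-11-05.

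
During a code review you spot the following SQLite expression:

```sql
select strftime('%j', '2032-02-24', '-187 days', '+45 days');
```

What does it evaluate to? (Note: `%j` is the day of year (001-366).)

278

First apply '-187 days', '+45 days': 2032-02-24 → 2031-10-05.
Day-of-year for 2031-10-05: days since 2031-01-01 inclusive = 278, zero-padded to 278.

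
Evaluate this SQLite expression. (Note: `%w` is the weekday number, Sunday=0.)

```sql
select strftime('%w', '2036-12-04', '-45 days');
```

First apply '-45 days': 2036-12-04 → 2036-10-20.
2036-10-20 is a Monday; with Sunday=0 that is 1.

1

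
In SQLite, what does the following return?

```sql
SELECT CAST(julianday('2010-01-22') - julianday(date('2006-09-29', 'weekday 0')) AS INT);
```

`weekday 0` advances to the next Sunday; 2006-09-29 is a Friday, so it moves forward to 2006-10-01.
30 days remain in October 2006 after the 1st (31 − 1).
Full months from November 2006 through December 2009 contribute their day counts.
Then 22 days into January 2010.
Total: 30 + 30 + 31 + 31 + 28 + 31 + 30 + 31 + 30 + 31 + 31 + 30 + 31 + 30 + 31 + 31 + 29 + 31 + 30 + 31 + 30 + 31 + 31 + 30 + 31 + 30 + 31 + 31 + 28 + 31 + 30 + 31 + 30 + 31 + 31 + 30 + 31 + 30 + 31 + 22 = 1209.

1209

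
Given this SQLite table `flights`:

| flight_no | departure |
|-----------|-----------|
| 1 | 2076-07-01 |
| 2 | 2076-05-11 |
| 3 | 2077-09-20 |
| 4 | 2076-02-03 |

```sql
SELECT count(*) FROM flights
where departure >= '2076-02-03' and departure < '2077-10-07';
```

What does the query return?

4

Rows in [2076-02-03, 2077-10-07): 2076-07-01, 2076-05-11, 2077-09-20, 2076-02-03 → 4 rows.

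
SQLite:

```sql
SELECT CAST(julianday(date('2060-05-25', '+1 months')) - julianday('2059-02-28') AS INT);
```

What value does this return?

Adding +1 month to 2060-05-25 gives 2060-06-25.
0 days remain in February 2059 after the 28th (28 − 28).
Full months from March 2059 through May 2060 contribute their day counts.
Then 25 days into June 2060.
Total: 0 + 31 + 30 + 31 + 30 + 31 + 31 + 30 + 31 + 30 + 31 + 31 + 29 + 31 + 30 + 31 + 25 = 483.

483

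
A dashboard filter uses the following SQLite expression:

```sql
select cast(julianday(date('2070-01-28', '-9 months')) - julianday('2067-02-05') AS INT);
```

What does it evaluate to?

Adding -9 months to 2070-01-28 gives 2069-04-28.
23 days remain in February 2067 after the 5th (28 − 5).
Full months from March 2067 through March 2069 contribute their day counts.
Then 28 days into April 2069.
Total: 23 + 31 + 30 + 31 + 30 + 31 + 31 + 30 + 31 + 30 + 31 + 31 + 29 + 31 + 30 + 31 + 30 + 31 + 31 + 30 + 31 + 30 + 31 + 31 + 28 + 31 + 28 = 813.

813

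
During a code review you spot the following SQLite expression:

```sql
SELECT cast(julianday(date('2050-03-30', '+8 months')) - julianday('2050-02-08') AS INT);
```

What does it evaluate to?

295

Adding +8 months to 2050-03-30 gives 2050-11-30.
20 days remain in February 2050 after the 8th (28 − 8).
Full months from March 2050 through October 2050 contribute their day counts.
Then 30 days into November 2050.
Total: 20 + 31 + 30 + 31 + 30 + 31 + 31 + 30 + 31 + 30 = 295.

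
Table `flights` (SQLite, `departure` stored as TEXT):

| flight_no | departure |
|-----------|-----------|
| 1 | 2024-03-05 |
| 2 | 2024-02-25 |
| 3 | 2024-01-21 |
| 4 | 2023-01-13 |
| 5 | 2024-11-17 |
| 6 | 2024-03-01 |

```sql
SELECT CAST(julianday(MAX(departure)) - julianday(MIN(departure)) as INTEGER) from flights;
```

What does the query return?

MIN = 2023-01-13, MAX = 2024-11-17.
18 days remain in January 2023 after the 13th (31 − 13).
Full months from February 2023 through October 2024 contribute their day counts.
Then 17 days into November 2024.
Total: 18 + 28 + 31 + 30 + 31 + 30 + 31 + 31 + 30 + 31 + 30 + 31 + 31 + 29 + 31 + 30 + 31 + 30 + 31 + 31 + 30 + 31 + 17 = 674.

674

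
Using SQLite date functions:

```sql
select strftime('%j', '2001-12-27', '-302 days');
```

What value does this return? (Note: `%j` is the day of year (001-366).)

First apply '-302 days': 2001-12-27 → 2001-02-28.
Day-of-year for 2001-02-28: days since 2001-01-01 inclusive = 59, zero-padded to 059.

059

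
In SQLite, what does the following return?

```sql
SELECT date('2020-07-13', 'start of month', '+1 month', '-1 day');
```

2020-07-31

`start of month` rewinds 2020-07-13 to 2020-07-01.
Adding +1 month to 2020-07-01 gives 2020-08-01.
Going back 1 day from 2020-08-01 reaches 2020-07-31 (last day of July, 31 days).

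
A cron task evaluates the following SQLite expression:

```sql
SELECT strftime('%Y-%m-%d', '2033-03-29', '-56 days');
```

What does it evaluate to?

First apply '-56 days': 2033-03-29 → 2033-02-01.
`%Y-%m-%d` extracts the ISO date: 2033-02-01.

2033-02-01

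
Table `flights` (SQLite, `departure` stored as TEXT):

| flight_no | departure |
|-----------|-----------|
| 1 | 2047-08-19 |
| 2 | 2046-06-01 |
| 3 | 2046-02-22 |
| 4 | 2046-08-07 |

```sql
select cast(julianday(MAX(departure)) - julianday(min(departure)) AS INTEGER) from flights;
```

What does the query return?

543

MIN = 2046-02-22, MAX = 2047-08-19.
6 days remain in February 2046 after the 22nd (28 − 22).
Full months from March 2046 through July 2047 contribute their day counts.
Then 19 days into August 2047.
Total: 6 + 31 + 30 + 31 + 30 + 31 + 31 + 30 + 31 + 30 + 31 + 31 + 28 + 31 + 30 + 31 + 30 + 31 + 19 = 543.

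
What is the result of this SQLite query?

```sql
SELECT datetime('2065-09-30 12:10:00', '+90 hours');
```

2065-10-04 06:10:00

+90 hours from 2065-09-30 12:10:00 is 2065-10-04 06:10:00 (crosses midnight).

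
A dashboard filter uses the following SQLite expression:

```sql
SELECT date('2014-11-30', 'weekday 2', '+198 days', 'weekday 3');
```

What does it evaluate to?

`weekday 2` advances to the next Tuesday; 2014-11-30 is a Sunday, so it moves forward to 2014-12-02.
Applying '+198 days' to 2014-12-02: counting 198 days forward gives 2015-06-18.
`weekday 3` advances to the next Wednesday; 2015-06-18 is a Thursday, so it moves forward to 2015-06-24.

2015-06-24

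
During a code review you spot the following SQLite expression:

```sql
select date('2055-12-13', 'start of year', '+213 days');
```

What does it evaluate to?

2055-08-02

`start of year` rewinds 2055-12-13 to 2055-01-01.
Applying '+213 days' to 2055-01-01: counting 213 days forward gives 2055-08-02.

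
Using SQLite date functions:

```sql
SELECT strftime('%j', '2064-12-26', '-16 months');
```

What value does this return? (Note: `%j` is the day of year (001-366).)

First apply '-16 months': 2064-12-26 → 2063-08-26.
Day-of-year for 2063-08-26: days since 2063-01-01 inclusive = 238, zero-padded to 238.

238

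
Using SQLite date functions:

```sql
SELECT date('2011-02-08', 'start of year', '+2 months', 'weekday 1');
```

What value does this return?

`start of year` rewinds 2011-02-08 to 2011-01-01.
Adding +2 months to 2011-01-01 gives 2011-03-01.
`weekday 1` advances to the next Monday; 2011-03-01 is a Tuesday, so it moves forward to 2011-03-07.

2011-03-07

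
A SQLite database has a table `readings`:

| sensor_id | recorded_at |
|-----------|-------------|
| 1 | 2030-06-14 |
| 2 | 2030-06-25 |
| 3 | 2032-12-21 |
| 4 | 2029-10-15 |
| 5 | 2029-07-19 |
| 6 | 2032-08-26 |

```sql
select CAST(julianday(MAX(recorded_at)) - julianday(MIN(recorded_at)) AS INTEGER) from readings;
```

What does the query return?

MIN = 2029-07-19, MAX = 2032-12-21.
12 days remain in July 2029 after the 19th (31 − 19).
Full months from August 2029 through November 2032 contribute their day counts.
Then 21 days into December 2032.
Total: 12 + 31 + 30 + 31 + 30 + 31 + 31 + 28 + 31 + 30 + 31 + 30 + 31 + 31 + 30 + 31 + 30 + 31 + 31 + 28 + 31 + 30 + 31 + 30 + 31 + 31 + 30 + 31 + 30 + 31 + 31 + 29 + 31 + 30 + 31 + 30 + 31 + 31 + 30 + 31 + 30 + 21 = 1251.

1251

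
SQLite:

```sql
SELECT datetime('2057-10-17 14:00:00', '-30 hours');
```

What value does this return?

2057-10-16 08:00:00

-30 hours from 2057-10-17 14:00:00 is 2057-10-16 08:00:00 (crosses midnight).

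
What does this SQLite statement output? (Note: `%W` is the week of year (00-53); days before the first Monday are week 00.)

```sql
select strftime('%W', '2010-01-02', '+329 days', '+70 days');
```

05

First apply '+329 days', '+70 days': 2010-01-02 → 2011-02-05.
2011-02-05 is a Saturday. SQLite's %W counts Mondays since the year started; the result is 05.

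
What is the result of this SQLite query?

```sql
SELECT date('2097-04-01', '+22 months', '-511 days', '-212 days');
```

Adding +22 months to 2097-04-01 gives 2099-02-01.
Applying '-511 days' to 2099-02-01: counting 511 days back gives 2097-09-08.
Applying '-212 days' to 2097-09-08: counting 212 days back gives 2097-02-08.

2097-02-08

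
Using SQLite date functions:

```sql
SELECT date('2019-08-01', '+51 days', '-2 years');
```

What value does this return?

Applying '+51 days' to 2019-08-01: counting 51 days forward gives 2019-09-21.
Adding -2 years to 2019-09-21 gives 2017-09-21.

2017-09-21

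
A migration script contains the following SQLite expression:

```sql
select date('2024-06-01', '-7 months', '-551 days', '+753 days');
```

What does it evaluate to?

2024-05-21

Adding -7 months to 2024-06-01 gives 2023-11-01.
Applying '-551 days' to 2023-11-01: counting 551 days back gives 2022-04-29.
Applying '+753 days' to 2022-04-29: counting 753 days forward gives 2024-05-21.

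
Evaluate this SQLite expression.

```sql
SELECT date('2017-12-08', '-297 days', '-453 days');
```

2015-11-19

Applying '-297 days' to 2017-12-08: counting 297 days back gives 2017-02-14.
Applying '-453 days' to 2017-02-14: counting 453 days back gives 2015-11-19.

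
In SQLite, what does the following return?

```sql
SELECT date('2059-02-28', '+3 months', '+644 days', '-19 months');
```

2059-08-02

Adding +3 months to 2059-02-28 gives 2059-05-28.
Applying '+644 days' to 2059-05-28: counting 644 days forward gives 2061-03-02.
Adding -19 months to 2061-03-02 gives 2059-08-02.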